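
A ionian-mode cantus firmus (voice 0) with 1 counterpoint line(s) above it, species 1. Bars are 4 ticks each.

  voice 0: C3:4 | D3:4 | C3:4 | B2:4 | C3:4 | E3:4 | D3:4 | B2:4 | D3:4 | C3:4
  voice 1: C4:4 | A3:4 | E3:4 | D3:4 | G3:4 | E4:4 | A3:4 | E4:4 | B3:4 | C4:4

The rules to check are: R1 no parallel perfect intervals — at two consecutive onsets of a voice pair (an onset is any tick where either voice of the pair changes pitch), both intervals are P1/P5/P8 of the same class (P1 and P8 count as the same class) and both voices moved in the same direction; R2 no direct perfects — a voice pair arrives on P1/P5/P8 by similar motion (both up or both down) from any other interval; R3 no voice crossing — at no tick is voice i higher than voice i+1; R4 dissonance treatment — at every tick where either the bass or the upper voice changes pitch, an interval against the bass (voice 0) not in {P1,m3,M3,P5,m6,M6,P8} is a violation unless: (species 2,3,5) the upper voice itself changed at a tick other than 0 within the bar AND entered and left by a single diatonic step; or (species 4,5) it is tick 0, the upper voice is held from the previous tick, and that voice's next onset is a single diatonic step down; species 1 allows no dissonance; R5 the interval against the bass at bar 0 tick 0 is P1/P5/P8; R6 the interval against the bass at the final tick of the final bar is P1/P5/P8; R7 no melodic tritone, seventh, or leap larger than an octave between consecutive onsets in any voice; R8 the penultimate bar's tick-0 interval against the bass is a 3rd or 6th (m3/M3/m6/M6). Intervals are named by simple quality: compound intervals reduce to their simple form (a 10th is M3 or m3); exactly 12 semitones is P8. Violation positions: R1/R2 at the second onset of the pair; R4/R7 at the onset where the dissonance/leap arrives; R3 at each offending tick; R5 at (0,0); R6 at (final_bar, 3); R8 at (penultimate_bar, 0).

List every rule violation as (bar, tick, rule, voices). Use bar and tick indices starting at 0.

(4, 0, R2, (0, 1))
(5, 0, R2, (0, 1))
(6, 0, R2, (0, 1))
(7, 0, R4, (0, 1))

bar 0: v0=C3 v1=C4 downbeat P8
bar 1: v0=D3 v1=A3 downbeat P5
bar 2: v0=C3 v1=E3 downbeat M3
bar 3: v0=B2 v1=D3 downbeat m3
bar 4: v0=C3 v1=G3 downbeat P5
bar 5: v0=E3 v1=E4 downbeat P8
bar 6: v0=D3 v1=A3 downbeat P5
bar 7: v0=B2 v1=E4 downbeat P4
bar 8: v0=D3 v1=B3 downbeat M6
bar 9: v0=C3 v1=C4 downbeat P8
  -> R2 @ bar 4 tick 0 v(0, 1): B2/D3 m3 -> C3/G3 P5 similar
  -> R2 @ bar 5 tick 0 v(0, 1): C3/G3 P5 -> E3/E4 P8 similar
  -> R2 @ bar 6 tick 0 v(0, 1): E3/E4 P8 -> D3/A3 P5 similar
  -> R4 @ bar 7 tick 0 v(0, 1): B2/E4 P4 untreated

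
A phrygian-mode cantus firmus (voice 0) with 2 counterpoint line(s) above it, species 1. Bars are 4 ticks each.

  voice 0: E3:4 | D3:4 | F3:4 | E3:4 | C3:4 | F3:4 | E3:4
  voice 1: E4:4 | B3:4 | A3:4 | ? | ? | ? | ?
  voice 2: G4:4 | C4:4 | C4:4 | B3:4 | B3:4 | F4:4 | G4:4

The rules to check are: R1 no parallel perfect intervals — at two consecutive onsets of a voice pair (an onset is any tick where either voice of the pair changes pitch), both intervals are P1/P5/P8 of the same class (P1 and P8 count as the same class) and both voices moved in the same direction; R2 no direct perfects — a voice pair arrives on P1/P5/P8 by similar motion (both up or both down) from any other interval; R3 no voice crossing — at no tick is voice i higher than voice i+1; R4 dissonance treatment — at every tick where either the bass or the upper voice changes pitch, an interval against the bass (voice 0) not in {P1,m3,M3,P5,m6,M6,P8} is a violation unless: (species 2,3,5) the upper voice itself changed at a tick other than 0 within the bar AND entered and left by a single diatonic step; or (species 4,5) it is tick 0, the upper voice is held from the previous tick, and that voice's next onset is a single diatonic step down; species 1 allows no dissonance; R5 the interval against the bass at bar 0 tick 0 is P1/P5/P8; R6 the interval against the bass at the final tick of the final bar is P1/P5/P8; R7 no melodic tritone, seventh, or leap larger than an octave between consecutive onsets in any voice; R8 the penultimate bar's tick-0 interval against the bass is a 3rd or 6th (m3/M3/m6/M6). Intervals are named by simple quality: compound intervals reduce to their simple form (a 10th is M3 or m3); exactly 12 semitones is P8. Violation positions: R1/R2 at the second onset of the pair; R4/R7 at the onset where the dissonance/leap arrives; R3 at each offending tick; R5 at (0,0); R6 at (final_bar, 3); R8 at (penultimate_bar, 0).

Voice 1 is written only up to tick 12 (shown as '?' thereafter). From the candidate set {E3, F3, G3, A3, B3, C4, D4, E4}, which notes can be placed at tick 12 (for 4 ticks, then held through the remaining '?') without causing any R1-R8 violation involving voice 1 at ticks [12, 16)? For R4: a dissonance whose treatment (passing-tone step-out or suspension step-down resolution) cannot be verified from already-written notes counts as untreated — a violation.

E3: violates R2
F3: violates R4
G3: legal
A3: violates R4
B3: legal
C4: violates R3
D4: violates R3,R4
E4: violates R3

{B3, G3}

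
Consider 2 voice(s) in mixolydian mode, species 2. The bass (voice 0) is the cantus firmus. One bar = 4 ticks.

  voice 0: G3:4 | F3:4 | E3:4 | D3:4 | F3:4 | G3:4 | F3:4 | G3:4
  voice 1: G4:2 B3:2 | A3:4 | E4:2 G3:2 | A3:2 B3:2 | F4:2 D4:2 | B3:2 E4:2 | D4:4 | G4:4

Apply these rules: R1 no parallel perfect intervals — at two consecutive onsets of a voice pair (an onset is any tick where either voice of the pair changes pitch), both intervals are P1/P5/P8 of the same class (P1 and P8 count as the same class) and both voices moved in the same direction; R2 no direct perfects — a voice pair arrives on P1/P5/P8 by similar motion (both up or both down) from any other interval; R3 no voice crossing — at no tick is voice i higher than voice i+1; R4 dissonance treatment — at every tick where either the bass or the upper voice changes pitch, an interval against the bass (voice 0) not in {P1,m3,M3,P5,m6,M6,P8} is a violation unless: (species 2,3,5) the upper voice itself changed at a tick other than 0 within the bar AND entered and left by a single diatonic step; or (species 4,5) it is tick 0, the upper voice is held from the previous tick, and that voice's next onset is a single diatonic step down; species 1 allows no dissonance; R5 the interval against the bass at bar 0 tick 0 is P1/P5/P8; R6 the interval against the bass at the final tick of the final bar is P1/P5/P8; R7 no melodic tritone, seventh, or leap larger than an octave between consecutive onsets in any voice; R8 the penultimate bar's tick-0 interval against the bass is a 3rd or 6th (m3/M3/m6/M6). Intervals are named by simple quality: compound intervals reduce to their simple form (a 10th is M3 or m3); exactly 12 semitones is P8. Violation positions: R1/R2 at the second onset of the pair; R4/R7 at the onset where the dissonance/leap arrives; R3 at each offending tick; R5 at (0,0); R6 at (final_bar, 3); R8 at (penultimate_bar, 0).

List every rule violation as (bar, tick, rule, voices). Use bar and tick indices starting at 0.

(4, 0, R2, (0, 1))
(4, 0, R7, (1,))
(7, 0, R2, (0, 1))

bar 0: v0=G3 v1=G4 downbeat P8
bar 1: v0=F3 v1=A3 downbeat M3
bar 2: v0=E3 v1=E4 downbeat P8
bar 3: v0=D3 v1=A3 downbeat P5
bar 4: v0=F3 v1=F4 downbeat P8
bar 5: v0=G3 v1=B3 downbeat M3
bar 6: v0=F3 v1=D4 downbeat M6
bar 7: v0=G3 v1=G4 downbeat P8
  -> R2 @ bar 4 tick 0 v(0, 1): D3/B3 M6 -> F3/F4 P8 similar
  -> R7 @ bar 4 tick 0 v(1,): B3->F4 leap 6st
  -> R2 @ bar 7 tick 0 v(0, 1): F3/D4 M6 -> G3/G4 P8 similar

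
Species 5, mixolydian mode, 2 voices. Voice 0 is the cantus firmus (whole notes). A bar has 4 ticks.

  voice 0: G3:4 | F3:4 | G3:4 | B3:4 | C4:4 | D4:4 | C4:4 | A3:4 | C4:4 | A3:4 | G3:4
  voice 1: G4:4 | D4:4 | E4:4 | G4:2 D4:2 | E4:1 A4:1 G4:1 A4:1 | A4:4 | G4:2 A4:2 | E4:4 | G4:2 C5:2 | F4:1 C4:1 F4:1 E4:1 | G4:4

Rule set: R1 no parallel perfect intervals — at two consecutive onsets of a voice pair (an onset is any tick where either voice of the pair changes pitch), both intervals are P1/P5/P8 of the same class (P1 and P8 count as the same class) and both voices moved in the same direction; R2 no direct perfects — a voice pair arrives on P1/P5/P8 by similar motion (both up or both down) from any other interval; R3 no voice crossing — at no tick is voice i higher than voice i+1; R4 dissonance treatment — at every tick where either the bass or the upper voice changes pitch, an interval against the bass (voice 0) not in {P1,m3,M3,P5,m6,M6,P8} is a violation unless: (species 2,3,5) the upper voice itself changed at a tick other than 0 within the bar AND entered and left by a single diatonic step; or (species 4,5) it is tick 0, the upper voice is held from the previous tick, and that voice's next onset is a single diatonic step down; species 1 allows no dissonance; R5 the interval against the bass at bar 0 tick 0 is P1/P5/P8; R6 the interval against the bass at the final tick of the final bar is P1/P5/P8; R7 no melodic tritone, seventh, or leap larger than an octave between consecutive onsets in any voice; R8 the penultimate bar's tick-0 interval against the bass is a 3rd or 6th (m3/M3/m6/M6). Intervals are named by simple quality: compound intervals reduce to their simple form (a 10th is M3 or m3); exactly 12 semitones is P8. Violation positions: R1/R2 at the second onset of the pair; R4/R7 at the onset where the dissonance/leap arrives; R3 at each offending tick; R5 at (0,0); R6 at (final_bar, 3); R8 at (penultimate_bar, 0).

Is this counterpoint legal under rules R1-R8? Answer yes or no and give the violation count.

No (3 violations)

bar 0: v0=G3 v1=G4 (P8)
bar 1: v0=F3 v1=D4 (M6)
bar 2: v0=G3 v1=E4 (M6)
bar 3: v0=B3 v1=G4 (m6)
bar 4: v0=C4 v1=E4 (M3)
bar 5: v0=D4 v1=A4 (P5)
bar 6: v0=C4 v1=G4 (P5)
bar 7: v0=A3 v1=E4 (P5)
bar 8: v0=C4 v1=G4 (P5)
bar 9: v0=A3 v1=F4 (m6)
bar 10: v0=G3 v1=G4 (P8)
  R1 @ bar6.0: D4/A4 P5 -> C4/G4 P5 similar
  R2 @ bar7.0: C4/A4 M6 -> A3/E4 P5 similar
  R1 @ bar8.0: A3/E4 P5 -> C4/G4 P5 similar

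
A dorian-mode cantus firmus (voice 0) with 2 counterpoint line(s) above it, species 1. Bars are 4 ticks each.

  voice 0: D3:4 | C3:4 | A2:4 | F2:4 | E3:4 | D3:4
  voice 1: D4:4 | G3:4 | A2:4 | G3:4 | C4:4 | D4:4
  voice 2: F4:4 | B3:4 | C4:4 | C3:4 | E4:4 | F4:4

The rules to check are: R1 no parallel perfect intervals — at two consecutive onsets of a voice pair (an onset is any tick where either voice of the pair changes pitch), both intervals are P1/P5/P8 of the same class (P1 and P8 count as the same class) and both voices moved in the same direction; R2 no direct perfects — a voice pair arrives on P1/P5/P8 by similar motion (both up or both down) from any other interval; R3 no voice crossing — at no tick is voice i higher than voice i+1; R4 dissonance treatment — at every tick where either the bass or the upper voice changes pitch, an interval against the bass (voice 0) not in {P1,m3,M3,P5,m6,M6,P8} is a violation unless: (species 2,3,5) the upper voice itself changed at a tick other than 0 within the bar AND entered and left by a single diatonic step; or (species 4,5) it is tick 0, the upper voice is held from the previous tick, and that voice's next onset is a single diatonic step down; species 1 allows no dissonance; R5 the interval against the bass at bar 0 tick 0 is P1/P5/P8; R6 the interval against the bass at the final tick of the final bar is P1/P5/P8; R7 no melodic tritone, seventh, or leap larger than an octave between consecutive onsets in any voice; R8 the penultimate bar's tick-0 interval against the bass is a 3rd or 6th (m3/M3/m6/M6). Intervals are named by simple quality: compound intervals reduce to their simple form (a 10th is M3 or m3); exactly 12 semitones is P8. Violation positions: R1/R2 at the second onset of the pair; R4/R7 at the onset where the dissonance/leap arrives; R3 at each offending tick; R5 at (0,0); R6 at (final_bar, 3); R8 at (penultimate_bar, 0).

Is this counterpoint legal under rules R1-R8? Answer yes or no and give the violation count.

bar 0: v0=D3 v1=D4 v2=F4 (m3)
bar 1: v0=C3 v1=G3 v2=B3 (M7)
bar 2: v0=A2 v1=A2 v2=C4 (m3)
bar 3: v0=F2 v1=G3 v2=C3 (P5)
bar 4: v0=E3 v1=C4 v2=E4 (P8)
bar 5: v0=D3 v1=D4 v2=F4 (m3)
  R5 @ bar0.0: opens on m3
  R2 @ bar1.0: D3/D4 P8 -> C3/G3 P5 similar
  R4 @ bar1.0: C3/B3 M7 untreated
  R7 @ bar1.0: F4->B3 leap 6st
  R2 @ bar2.0: C3/G3 P5 -> A2/A2 P1 similar
  R7 @ bar2.0: G3->A2 leap 10st
  R2 @ bar3.0: A2/C4 m3 -> F2/C3 P5 similar
  R3 @ bar3.0: G3 above C3
  R4 @ bar3.0: F2/G3 M2 untreated
  R7 @ bar3.0: A2->G3 leap 10st
  R3 @ bar3.1: G3 above C3
  R3 @ bar3.2: G3 above C3
  R3 @ bar3.3: G3 above C3
  R2 @ bar4.0: F2/C3 P5 -> E3/E4 P8 similar
  R7 @ bar4.0: F2->E3 leap 11st
  R7 @ bar4.0: C3->E4 leap 16st
  R8 @ bar4.0: penult P8 not 3rd/6th
  R6 @ bar5.3: closes on m3

No (18 violations)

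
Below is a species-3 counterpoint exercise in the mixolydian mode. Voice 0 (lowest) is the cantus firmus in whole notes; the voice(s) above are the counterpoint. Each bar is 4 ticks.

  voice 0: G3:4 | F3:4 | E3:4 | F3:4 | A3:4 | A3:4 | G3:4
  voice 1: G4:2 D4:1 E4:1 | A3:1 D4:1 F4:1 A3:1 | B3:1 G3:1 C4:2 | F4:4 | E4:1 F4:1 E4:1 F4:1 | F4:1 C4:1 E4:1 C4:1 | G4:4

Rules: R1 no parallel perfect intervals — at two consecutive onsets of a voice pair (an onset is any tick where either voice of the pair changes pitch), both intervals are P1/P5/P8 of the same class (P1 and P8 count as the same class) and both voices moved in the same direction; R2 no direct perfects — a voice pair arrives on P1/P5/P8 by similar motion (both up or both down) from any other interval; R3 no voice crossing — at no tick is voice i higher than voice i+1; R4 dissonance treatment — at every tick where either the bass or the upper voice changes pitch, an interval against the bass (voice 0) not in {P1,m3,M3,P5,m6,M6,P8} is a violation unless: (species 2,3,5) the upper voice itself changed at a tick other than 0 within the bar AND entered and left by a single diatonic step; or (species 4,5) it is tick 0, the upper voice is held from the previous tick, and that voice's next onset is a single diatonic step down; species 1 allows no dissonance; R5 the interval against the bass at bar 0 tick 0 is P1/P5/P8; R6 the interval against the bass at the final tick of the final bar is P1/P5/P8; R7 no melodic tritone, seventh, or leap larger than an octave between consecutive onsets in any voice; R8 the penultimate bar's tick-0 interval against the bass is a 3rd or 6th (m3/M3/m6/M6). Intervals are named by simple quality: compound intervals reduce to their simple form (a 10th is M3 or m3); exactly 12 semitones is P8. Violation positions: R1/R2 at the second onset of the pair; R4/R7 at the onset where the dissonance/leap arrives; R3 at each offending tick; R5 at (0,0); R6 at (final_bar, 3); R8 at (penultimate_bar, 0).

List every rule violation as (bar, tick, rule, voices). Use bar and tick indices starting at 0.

bar 0: v0=G3 v1=G4 downbeat P8
bar 1: v0=F3 v1=A3 downbeat M3
bar 2: v0=E3 v1=B3 downbeat P5
bar 3: v0=F3 v1=F4 downbeat P8
bar 4: v0=A3 v1=E4 downbeat P5
bar 5: v0=A3 v1=F4 downbeat m6
bar 6: v0=G3 v1=G4 downbeat P8
  -> R2 @ bar 3 tick 0 v(0, 1): E3/C4 m6 -> F3/F4 P8 similar

(3, 0, R2, (0, 1))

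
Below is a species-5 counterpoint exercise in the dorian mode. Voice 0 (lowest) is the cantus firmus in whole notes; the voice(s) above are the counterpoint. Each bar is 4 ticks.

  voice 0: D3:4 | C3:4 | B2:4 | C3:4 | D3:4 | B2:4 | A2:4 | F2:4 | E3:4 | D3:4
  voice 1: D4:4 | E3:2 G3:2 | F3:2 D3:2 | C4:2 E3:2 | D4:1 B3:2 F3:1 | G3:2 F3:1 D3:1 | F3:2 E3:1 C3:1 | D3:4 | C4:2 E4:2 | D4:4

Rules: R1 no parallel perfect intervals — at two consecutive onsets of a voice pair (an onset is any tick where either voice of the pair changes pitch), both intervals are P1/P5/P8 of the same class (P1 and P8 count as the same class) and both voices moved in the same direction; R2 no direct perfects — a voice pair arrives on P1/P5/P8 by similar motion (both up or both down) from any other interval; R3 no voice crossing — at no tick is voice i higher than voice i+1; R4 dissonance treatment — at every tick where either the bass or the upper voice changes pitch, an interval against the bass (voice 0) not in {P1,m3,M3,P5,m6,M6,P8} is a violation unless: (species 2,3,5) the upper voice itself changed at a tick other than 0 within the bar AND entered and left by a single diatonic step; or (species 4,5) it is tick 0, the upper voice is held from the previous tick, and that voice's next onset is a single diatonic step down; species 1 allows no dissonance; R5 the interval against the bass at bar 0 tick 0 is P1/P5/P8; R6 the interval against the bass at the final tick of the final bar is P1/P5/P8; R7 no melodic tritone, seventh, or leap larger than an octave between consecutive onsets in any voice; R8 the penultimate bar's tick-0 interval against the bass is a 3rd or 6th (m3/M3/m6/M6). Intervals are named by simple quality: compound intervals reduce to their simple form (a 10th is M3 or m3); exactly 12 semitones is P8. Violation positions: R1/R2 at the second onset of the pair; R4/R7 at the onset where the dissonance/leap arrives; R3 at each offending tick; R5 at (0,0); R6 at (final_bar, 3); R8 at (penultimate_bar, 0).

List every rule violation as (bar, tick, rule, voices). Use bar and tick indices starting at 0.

bar 0: v0=D3 v1=D4 downbeat P8
bar 1: v0=C3 v1=E3 downbeat M3
bar 2: v0=B2 v1=F3 downbeat TT
bar 3: v0=C3 v1=C4 downbeat P8
bar 4: v0=D3 v1=D4 downbeat P8
bar 5: v0=B2 v1=G3 downbeat m6
bar 6: v0=A2 v1=F3 downbeat m6
bar 7: v0=F2 v1=D3 downbeat M6
bar 8: v0=E3 v1=C4 downbeat m6
bar 9: v0=D3 v1=D4 downbeat P8
  -> R7 @ bar 1 tick 0 v(1,): D4->E3 leap 10st
  -> R4 @ bar 2 tick 0 v(0, 1): B2/F3 TT untreated
  -> R2 @ bar 3 tick 0 v(0, 1): B2/D3 m3 -> C3/C4 P8 similar
  -> R7 @ bar 3 tick 0 v(1,): D3->C4 leap 10st
  -> R2 @ bar 4 tick 0 v(0, 1): C3/E3 M3 -> D3/D4 P8 similar
  -> R7 @ bar 4 tick 0 v(1,): E3->D4 leap 10st
  -> R7 @ bar 4 tick 3 v(1,): B3->F3 leap 6st
  -> R4 @ bar 5 tick 2 v(0, 1): B2/F3 TT untreated
  -> R7 @ bar 8 tick 0 v(0,): F2->E3 leap 11st
  -> R7 @ bar 8 tick 0 v(1,): D3->C4 leap 10st
  -> R1 @ bar 9 tick 0 v(0, 1): E3/E4 P8 -> D3/D4 P8 similar

(1, 0, R7, (1,))
(2, 0, R4, (0, 1))
(3, 0, R2, (0, 1))
(3, 0, R7, (1,))
(4, 0, R2, (0, 1))
(4, 0, R7, (1,))
(4, 3, R7, (1,))
(5, 2, R4, (0, 1))
(8, 0, R7, (0,))
(8, 0, R7, (1,))
(9, 0, R1, (0, 1))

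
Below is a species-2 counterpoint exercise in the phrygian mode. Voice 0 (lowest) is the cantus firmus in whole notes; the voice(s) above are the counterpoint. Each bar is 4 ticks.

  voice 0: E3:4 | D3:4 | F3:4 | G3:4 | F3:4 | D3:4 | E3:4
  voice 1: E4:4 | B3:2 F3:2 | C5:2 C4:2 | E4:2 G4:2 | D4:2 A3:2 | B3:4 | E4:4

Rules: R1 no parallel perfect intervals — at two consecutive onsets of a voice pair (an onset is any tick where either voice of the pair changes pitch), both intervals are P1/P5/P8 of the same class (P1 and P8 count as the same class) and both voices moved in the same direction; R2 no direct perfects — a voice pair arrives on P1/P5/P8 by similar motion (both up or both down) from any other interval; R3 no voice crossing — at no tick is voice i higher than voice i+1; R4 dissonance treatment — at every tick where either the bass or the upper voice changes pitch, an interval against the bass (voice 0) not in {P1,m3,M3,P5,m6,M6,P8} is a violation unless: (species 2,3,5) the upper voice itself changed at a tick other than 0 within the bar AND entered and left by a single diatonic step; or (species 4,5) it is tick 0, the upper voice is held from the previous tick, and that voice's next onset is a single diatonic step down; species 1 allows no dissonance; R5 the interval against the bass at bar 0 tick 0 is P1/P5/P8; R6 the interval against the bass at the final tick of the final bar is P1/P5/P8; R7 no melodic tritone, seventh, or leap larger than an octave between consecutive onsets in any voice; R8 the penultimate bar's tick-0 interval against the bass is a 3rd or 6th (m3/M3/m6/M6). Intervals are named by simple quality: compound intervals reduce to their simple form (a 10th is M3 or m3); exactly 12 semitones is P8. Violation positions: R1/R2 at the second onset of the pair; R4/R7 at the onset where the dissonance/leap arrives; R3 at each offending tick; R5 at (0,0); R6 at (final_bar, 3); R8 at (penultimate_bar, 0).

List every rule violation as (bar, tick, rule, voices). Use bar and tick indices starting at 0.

(1, 2, R7, (1,))
(2, 0, R2, (0, 1))
(2, 0, R7, (1,))
(6, 0, R2, (0, 1))

bar 0: v0=E3 v1=E4 downbeat P8
bar 1: v0=D3 v1=B3 downbeat M6
bar 2: v0=F3 v1=C5 downbeat P5
bar 3: v0=G3 v1=E4 downbeat M6
bar 4: v0=F3 v1=D4 downbeat M6
bar 5: v0=D3 v1=B3 downbeat M6
bar 6: v0=E3 v1=E4 downbeat P8
  -> R7 @ bar 1 tick 2 v(1,): B3->F3 leap 6st
  -> R2 @ bar 2 tick 0 v(0, 1): D3/F3 m3 -> F3/C5 P5 similar
  -> R7 @ bar 2 tick 0 v(1,): F3->C5 leap 19st
  -> R2 @ bar 6 tick 0 v(0, 1): D3/B3 M6 -> E3/E4 P8 similar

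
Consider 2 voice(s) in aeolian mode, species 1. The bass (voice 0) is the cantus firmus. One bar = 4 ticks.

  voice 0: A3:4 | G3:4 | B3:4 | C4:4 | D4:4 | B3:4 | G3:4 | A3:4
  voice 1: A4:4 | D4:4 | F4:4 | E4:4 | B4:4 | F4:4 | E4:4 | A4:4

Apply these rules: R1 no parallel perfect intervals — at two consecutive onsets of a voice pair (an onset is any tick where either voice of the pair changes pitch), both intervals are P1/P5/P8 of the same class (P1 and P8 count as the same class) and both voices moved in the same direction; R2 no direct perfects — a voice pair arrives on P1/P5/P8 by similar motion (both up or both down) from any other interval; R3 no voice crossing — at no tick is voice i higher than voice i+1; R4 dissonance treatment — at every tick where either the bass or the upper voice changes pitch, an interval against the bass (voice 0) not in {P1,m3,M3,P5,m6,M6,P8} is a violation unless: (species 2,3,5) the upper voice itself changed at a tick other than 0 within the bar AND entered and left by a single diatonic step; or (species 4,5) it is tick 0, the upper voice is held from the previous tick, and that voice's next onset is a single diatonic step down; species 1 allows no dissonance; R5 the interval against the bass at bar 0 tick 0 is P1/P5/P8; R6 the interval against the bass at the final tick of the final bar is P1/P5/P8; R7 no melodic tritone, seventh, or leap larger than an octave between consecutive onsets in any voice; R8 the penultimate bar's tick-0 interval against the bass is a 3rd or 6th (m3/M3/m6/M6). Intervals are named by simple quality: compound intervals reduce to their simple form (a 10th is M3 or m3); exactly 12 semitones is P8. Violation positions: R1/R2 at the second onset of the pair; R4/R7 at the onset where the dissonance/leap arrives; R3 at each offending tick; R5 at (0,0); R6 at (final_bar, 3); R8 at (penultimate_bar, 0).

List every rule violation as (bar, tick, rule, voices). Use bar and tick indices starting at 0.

(1, 0, R2, (0, 1))
(2, 0, R4, (0, 1))
(5, 0, R4, (0, 1))
(5, 0, R7, (1,))
(7, 0, R2, (0, 1))

bar 0: v0=A3 v1=A4 downbeat P8
bar 1: v0=G3 v1=D4 downbeat P5
bar 2: v0=B3 v1=F4 downbeat TT
bar 3: v0=C4 v1=E4 downbeat M3
bar 4: v0=D4 v1=B4 downbeat M6
bar 5: v0=B3 v1=F4 downbeat TT
bar 6: v0=G3 v1=E4 downbeat M6
bar 7: v0=A3 v1=A4 downbeat P8
  -> R2 @ bar 1 tick 0 v(0, 1): A3/A4 P8 -> G3/D4 P5 similar
  -> R4 @ bar 2 tick 0 v(0, 1): B3/F4 TT untreated
  -> R4 @ bar 5 tick 0 v(0, 1): B3/F4 TT untreated
  -> R7 @ bar 5 tick 0 v(1,): B4->F4 leap 6st
  -> R2 @ bar 7 tick 0 v(0, 1): G3/E4 M6 -> A3/A4 P8 similar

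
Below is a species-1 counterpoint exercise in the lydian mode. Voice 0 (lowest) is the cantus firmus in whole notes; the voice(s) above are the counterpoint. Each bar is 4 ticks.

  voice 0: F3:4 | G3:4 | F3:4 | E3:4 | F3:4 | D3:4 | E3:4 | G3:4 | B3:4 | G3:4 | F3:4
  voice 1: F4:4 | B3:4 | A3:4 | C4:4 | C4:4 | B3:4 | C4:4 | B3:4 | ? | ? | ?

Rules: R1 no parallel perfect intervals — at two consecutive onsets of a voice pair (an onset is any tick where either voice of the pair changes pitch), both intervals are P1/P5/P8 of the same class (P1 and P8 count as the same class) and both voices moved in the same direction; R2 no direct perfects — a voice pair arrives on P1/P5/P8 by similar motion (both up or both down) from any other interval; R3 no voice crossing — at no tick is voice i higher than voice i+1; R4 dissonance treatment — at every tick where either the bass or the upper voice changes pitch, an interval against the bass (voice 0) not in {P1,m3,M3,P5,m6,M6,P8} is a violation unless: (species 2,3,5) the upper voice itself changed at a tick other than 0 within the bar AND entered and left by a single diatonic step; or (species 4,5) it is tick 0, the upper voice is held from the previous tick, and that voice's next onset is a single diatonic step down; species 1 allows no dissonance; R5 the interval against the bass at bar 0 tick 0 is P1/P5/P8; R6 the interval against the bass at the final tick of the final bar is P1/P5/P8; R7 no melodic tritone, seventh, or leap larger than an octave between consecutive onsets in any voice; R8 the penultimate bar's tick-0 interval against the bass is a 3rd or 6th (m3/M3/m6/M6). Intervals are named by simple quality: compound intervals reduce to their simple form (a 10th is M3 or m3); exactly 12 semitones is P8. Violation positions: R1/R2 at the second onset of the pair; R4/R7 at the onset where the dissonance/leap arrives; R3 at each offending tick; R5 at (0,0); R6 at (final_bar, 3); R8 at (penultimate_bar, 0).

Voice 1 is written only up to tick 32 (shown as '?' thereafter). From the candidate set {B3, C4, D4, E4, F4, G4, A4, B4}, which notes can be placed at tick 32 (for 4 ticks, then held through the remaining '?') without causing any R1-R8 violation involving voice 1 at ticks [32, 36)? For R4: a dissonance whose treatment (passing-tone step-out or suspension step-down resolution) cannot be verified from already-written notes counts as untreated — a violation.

{B3, D4, G4}

B3: legal
C4: violates R4
D4: legal
E4: violates R4
F4: violates R4,R7
G4: legal
A4: violates R4,R7
B4: violates R2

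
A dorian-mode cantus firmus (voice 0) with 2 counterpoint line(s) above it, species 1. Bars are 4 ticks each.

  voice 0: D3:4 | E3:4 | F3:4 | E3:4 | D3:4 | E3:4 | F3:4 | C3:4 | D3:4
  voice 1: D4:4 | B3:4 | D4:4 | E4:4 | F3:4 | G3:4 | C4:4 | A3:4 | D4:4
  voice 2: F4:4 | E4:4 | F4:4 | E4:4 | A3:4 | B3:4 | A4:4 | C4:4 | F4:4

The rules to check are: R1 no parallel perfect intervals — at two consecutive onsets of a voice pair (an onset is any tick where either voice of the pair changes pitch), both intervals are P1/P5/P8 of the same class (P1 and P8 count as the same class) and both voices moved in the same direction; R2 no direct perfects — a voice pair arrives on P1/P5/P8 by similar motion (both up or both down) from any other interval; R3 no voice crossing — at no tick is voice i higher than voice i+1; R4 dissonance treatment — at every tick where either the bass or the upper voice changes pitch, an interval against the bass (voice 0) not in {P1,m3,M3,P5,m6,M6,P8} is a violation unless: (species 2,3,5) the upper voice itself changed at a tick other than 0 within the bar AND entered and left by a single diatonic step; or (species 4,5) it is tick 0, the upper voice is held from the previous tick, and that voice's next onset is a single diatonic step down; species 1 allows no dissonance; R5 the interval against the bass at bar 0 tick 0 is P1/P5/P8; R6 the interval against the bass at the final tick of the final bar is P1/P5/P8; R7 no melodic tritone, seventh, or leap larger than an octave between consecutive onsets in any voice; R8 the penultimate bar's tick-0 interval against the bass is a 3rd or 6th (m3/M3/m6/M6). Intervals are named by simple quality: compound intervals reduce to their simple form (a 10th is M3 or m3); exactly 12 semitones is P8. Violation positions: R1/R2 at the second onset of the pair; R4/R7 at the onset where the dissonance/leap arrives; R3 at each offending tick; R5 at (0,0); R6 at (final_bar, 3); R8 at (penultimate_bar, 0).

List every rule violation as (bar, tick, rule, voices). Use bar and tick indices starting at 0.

bar 0: v0=D3 v1=D4 v2=F4 downbeat m3
bar 1: v0=E3 v1=B3 v2=E4 downbeat P8
bar 2: v0=F3 v1=D4 v2=F4 downbeat P8
bar 3: v0=E3 v1=E4 v2=E4 downbeat P8
bar 4: v0=D3 v1=F3 v2=A3 downbeat P5
bar 5: v0=E3 v1=G3 v2=B3 downbeat P5
bar 6: v0=F3 v1=C4 v2=A4 downbeat M3
bar 7: v0=C3 v1=A3 v2=C4 downbeat P8
bar 8: v0=D3 v1=D4 v2=F4 downbeat m3
  -> R5 @ bar 0 tick 0 v(0, 2): opens on m3
  -> R1 @ bar 2 tick 0 v(0, 2): E3/E4 P8 -> F3/F4 P8 similar
  -> R1 @ bar 3 tick 0 v(0, 2): F3/F4 P8 -> E3/E4 P8 similar
  -> R2 @ bar 4 tick 0 v(0, 2): E3/E4 P8 -> D3/A3 P5 similar
  -> R7 @ bar 4 tick 0 v(1,): E4->F3 leap 11st
  -> R1 @ bar 5 tick 0 v(0, 2): D3/A3 P5 -> E3/B3 P5 similar
  -> R2 @ bar 6 tick 0 v(0, 1): E3/G3 m3 -> F3/C4 P5 similar
  -> R7 @ bar 6 tick 0 v(2,): B3->A4 leap 10st
  -> R2 @ bar 7 tick 0 v(0, 2): F3/A4 M3 -> C3/C4 P8 similar
  -> R8 @ bar 7 tick 0 v(0, 2): penult P8 not 3rd/6th
  -> R2 @ bar 8 tick 0 v(0, 1): C3/A3 M6 -> D3/D4 P8 similar
  -> R6 @ bar 8 tick 3 v(0, 2): closes on m3

(0, 0, R5, (0, 2))
(2, 0, R1, (0, 2))
(3, 0, R1, (0, 2))
(4, 0, R2, (0, 2))
(4, 0, R7, (1,))
(5, 0, R1, (0, 2))
(6, 0, R2, (0, 1))
(6, 0, R7, (2,))
(7, 0, R2, (0, 2))
(7, 0, R8, (0, 2))
(8, 0, R2, (0, 1))
(8, 3, R6, (0, 2))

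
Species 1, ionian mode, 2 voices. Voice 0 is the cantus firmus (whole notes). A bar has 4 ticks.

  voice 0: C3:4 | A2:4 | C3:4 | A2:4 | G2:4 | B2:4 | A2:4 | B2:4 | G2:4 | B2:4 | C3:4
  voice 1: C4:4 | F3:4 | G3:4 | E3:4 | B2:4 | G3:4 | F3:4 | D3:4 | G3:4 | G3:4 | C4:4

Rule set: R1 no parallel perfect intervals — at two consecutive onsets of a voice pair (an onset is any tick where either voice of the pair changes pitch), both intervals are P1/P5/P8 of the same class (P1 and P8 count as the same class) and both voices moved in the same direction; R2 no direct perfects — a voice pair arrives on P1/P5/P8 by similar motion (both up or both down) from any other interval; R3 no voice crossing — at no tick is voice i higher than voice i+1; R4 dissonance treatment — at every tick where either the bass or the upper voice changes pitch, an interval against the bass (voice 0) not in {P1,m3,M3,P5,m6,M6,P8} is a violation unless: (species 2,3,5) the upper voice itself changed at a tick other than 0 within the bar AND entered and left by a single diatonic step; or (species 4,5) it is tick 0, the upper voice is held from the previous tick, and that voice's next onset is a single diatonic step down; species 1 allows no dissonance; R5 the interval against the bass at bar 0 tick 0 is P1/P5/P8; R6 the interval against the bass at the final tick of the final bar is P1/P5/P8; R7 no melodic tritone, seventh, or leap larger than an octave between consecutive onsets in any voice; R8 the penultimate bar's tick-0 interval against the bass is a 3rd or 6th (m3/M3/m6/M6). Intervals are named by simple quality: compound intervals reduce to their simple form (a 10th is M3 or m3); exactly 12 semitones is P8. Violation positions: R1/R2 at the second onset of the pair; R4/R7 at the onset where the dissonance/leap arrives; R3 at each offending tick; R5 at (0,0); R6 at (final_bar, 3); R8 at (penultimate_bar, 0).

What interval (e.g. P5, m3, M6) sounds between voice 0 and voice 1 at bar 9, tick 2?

m6

voice 0=B2 voice 1=G3 -> m6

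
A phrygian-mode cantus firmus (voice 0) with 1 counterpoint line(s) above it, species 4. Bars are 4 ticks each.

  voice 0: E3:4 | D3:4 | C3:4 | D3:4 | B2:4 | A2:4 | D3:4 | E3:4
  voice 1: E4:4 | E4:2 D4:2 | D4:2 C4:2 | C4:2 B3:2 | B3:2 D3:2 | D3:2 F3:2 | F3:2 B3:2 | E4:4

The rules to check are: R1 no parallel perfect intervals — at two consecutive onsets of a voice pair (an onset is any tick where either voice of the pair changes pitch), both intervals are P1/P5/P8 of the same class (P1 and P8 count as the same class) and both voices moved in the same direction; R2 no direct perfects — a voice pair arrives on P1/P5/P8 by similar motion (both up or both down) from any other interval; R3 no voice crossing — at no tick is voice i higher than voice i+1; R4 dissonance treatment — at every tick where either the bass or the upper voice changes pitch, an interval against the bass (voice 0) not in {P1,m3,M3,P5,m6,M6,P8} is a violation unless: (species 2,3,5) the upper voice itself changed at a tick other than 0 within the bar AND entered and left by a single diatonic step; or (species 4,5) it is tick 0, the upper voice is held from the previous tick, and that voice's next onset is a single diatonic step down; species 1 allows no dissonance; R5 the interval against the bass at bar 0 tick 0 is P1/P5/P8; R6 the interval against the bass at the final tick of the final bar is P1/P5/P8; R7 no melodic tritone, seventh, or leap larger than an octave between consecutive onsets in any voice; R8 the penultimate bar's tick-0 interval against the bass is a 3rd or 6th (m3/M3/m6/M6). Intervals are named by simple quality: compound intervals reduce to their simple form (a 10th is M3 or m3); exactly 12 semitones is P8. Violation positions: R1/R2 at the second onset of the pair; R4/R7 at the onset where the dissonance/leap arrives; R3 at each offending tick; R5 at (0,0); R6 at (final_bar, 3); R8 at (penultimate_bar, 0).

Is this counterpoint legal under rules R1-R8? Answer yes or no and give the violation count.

bar 0: v0=E3 v1=E4 (P8)
bar 1: v0=D3 v1=E4 (M2)
bar 2: v0=C3 v1=D4 (M2)
bar 3: v0=D3 v1=C4 (m7)
bar 4: v0=B2 v1=B3 (P8)
bar 5: v0=A2 v1=D3 (P4)
bar 6: v0=D3 v1=F3 (m3)
bar 7: v0=E3 v1=E4 (P8)
  R4 @ bar5.0: A2/D3 P4 untreated
  R7 @ bar6.2: F3->B3 leap 6st
  R2 @ bar7.0: D3/B3 M6 -> E3/E4 P8 similar

No (3 violations)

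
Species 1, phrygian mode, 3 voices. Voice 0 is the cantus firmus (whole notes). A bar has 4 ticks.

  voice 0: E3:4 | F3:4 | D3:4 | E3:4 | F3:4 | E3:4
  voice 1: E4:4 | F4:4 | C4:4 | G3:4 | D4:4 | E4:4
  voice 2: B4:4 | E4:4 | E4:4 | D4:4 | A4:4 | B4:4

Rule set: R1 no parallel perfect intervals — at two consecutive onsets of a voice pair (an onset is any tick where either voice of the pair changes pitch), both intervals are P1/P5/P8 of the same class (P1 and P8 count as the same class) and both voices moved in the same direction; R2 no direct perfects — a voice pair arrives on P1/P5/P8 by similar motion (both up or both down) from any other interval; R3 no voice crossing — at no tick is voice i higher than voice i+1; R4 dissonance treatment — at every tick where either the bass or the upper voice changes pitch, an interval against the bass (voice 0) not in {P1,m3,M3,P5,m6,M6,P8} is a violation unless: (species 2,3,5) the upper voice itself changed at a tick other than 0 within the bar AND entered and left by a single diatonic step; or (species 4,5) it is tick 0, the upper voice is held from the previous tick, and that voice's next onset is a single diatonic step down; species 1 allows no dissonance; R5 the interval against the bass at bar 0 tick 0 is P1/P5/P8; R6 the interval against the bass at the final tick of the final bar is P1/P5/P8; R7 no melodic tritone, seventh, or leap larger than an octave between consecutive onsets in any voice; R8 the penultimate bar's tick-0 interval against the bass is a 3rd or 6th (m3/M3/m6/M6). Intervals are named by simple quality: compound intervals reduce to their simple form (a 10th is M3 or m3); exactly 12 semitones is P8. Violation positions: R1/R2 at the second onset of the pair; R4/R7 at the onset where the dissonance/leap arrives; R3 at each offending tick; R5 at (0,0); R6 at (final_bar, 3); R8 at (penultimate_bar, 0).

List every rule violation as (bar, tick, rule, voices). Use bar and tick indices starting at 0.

(1, 0, R1, (0, 1))
(1, 0, R3, (1, 2))
(1, 0, R4, (0, 2))
(1, 1, R3, (1, 2))
(1, 2, R3, (1, 2))
(1, 3, R3, (1, 2))
(2, 0, R4, (0, 1))
(2, 0, R4, (0, 2))
(3, 0, R2, (1, 2))
(3, 0, R4, (0, 2))
(4, 0, R1, (1, 2))
(5, 0, R1, (1, 2))

bar 0: v0=E3 v1=E4 v2=B4 downbeat P5
bar 1: v0=F3 v1=F4 v2=E4 downbeat M7
bar 2: v0=D3 v1=C4 v2=E4 downbeat M2
bar 3: v0=E3 v1=G3 v2=D4 downbeat m7
bar 4: v0=F3 v1=D4 v2=A4 downbeat M3
bar 5: v0=E3 v1=E4 v2=B4 downbeat P5
  -> R1 @ bar 1 tick 0 v(0, 1): E3/E4 P8 -> F3/F4 P8 similar
  -> R3 @ bar 1 tick 0 v(1, 2): F4 above E4
  -> R4 @ bar 1 tick 0 v(0, 2): F3/E4 M7 untreated
  -> R3 @ bar 1 tick 1 v(1, 2): F4 above E4
  -> R3 @ bar 1 tick 2 v(1, 2): F4 above E4
  -> R3 @ bar 1 tick 3 v(1, 2): F4 above E4
  -> R4 @ bar 2 tick 0 v(0, 1): D3/C4 m7 untreated
  -> R4 @ bar 2 tick 0 v(0, 2): D3/E4 M2 untreated
  -> R2 @ bar 3 tick 0 v(1, 2): C4/E4 M3 -> G3/D4 P5 similar
  -> R4 @ bar 3 tick 0 v(0, 2): E3/D4 m7 untreated
  -> R1 @ bar 4 tick 0 v(1, 2): G3/D4 P5 -> D4/A4 P5 similar
  -> R1 @ bar 5 tick 0 v(1, 2): D4/A4 P5 -> E4/B4 P5 similar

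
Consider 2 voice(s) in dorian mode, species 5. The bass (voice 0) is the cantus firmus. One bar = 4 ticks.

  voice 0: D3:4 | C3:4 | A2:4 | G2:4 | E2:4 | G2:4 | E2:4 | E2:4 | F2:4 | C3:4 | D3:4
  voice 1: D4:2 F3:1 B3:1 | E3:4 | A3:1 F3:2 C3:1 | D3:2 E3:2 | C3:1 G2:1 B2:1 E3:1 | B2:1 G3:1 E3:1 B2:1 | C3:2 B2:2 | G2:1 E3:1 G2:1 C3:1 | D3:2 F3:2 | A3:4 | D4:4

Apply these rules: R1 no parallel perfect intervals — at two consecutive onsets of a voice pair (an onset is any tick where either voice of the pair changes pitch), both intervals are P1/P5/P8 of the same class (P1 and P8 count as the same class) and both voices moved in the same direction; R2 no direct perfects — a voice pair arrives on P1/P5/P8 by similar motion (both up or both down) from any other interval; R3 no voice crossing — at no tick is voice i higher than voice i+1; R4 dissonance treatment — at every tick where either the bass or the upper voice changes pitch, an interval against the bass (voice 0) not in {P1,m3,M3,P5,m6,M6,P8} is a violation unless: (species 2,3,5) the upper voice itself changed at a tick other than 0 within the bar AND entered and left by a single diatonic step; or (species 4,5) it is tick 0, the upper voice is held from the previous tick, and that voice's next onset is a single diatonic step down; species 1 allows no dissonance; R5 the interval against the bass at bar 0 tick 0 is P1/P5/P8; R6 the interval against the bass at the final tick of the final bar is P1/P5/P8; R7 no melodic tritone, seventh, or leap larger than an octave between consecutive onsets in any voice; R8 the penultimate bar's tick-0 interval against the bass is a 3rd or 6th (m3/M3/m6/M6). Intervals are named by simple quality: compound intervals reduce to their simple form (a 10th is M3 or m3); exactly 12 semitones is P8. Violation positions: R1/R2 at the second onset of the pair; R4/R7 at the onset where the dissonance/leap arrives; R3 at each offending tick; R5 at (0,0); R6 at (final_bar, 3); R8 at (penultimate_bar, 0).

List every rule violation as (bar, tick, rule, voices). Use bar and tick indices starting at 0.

(0, 3, R7, (1,))
(10, 0, R2, (0, 1))

bar 0: v0=D3 v1=D4 downbeat P8
bar 1: v0=C3 v1=E3 downbeat M3
bar 2: v0=A2 v1=A3 downbeat P8
bar 3: v0=G2 v1=D3 downbeat P5
bar 4: v0=E2 v1=C3 downbeat m6
bar 5: v0=G2 v1=B2 downbeat M3
bar 6: v0=E2 v1=C3 downbeat m6
bar 7: v0=E2 v1=G2 downbeat m3
bar 8: v0=F2 v1=D3 downbeat M6
bar 9: v0=C3 v1=A3 downbeat M6
bar 10: v0=D3 v1=D4 downbeat P8
  -> R7 @ bar 0 tick 3 v(1,): F3->B3 leap 6st
  -> R2 @ bar 10 tick 0 v(0, 1): C3/A3 M6 -> D3/D4 P8 similar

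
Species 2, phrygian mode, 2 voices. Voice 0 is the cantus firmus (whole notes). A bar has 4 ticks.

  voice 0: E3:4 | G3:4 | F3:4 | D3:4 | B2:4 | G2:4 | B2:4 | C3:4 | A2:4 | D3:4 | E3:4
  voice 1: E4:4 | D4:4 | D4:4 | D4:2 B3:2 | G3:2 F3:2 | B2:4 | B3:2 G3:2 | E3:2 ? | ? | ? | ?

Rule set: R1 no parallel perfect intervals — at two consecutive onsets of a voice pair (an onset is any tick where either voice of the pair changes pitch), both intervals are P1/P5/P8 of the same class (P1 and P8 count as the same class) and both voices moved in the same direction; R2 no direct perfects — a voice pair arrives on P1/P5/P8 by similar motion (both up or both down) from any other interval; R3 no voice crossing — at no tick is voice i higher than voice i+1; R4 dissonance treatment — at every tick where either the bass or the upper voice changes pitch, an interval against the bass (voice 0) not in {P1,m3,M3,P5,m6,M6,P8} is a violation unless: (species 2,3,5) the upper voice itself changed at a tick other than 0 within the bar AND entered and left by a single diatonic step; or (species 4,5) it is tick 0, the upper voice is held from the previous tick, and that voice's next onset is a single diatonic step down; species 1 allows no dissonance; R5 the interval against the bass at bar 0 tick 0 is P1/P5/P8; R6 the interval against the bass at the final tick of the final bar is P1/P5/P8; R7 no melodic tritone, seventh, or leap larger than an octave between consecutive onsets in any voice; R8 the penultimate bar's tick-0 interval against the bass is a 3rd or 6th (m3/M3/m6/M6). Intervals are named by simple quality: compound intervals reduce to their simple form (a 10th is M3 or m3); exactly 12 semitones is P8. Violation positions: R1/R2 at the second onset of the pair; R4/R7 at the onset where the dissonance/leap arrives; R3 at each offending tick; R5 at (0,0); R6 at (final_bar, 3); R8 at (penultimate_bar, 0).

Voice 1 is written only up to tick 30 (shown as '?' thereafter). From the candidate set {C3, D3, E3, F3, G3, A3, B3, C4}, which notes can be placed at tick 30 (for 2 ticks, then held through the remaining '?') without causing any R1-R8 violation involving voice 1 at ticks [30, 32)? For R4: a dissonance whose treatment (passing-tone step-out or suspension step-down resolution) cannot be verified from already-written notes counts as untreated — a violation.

{A3, C3, C4, E3, G3}

C3: legal
D3: violates R4
E3: legal
F3: violates R4
G3: legal
A3: legal
B3: violates R4
C4: legal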